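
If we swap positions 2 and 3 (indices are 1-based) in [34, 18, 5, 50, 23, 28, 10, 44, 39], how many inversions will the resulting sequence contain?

Inversions: 14

Positions 2 and 3 hold 18 and 5; after swapping, the array is [34, 5, 18, 50, 23, 28, 10, 44, 39].
Element-by-element contributions:
34: 5
5: 0
18: 1
50: 5
23: 1
28: 1
10: 0
44: 1
39: 0
Sum: 5 + 0 + 1 + 5 + 1 + 1 + 0 + 1 + 0 = 14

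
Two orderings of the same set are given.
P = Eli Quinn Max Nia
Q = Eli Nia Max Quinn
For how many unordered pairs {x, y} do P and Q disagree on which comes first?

3 disagreeing pairs

Assign each item its position (1..4) in the first ordering, then rewrite the second ordering as that position sequence:
positions: Eli→1, Quinn→2, Max→3, Nia→4
second ordering as positions: [1, 4, 3, 2]
Discordant pairs = inversions in this position sequence.
1: 0
4: 3, 2 → 2
3: 2 → 1
2: 0
Total: 0 + 2 + 1 + 0 = 3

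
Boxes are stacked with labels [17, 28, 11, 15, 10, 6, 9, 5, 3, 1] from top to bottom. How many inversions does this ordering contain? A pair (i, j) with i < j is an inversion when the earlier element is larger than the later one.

Element-by-element contributions:
17: 8
28: 8
11: 6
15: 6
10: 5
6: 3
9: 3
5: 2
3: 1
1: 0
Sum: 8 + 8 + 6 + 6 + 5 + 3 + 3 + 2 + 1 + 0 = 42

Inversions: 42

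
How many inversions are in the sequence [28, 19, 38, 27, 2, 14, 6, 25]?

Out-of-order pairs: 19

Count, for each position, how many later elements it exceeds:
28: 6
19: 3
38: 5
27: 4
2: 0
14: 1
6: 0
25: 0
Sum: 6 + 3 + 5 + 4 + 0 + 1 + 0 + 0 = 19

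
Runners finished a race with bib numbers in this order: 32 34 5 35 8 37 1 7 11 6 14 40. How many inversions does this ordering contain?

31 inversions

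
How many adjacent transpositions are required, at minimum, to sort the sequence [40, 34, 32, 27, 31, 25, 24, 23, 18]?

Adjacent swaps: 35

Minimum adjacent swaps = number of inversions (each swap of adjacent out-of-order elements removes one inversion and no swap can remove more).
Count inversions — for each element, later elements that are smaller:
40: 34, 32, 27, 31, 25, 24, 23, 18 → 8
34: 32, 27, 31, 25, 24, 23, 18 → 7
32: 27, 31, 25, 24, 23, 18 → 6
27: 25, 24, 23, 18 → 4
31: 25, 24, 23, 18 → 4
25: 24, 23, 18 → 3
24: 23, 18 → 2
23: 18 → 1
18: none → 0
Total inversions: 8 + 7 + 6 + 4 + 4 + 3 + 2 + 1 + 0 = 35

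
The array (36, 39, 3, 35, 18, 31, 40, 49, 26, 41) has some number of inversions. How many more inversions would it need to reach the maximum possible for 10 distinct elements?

28 inversions short

Maximum inversions for 10 distinct elements is C(10, 2) = 10·9/2 = 45.
Current inversions — for each element, count later smaller elements:
36: 5
39: 5
3: 0
35: 3
18: 0
31: 1
40: 1
49: 2
26: 0
41: 0
Current total: 5 + 5 + 0 + 3 + 0 + 1 + 1 + 2 + 0 + 0 = 17
Shortfall: 45 − 17 = 28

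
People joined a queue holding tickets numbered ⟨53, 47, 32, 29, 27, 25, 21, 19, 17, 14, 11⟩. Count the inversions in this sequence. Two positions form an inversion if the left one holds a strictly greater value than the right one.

Sweep left to right; for each value list the smaller values that follow it:
53 → 47, 32, 29, 27, 25, 21, 19, 17, 14, 11 → 10
47 → 32, 29, 27, 25, 21, 19, 17, 14, 11 → 9
32 → 29, 27, 25, 21, 19, 17, 14, 11 → 8
29 → 27, 25, 21, 19, 17, 14, 11 → 7
27 → 25, 21, 19, 17, 14, 11 → 6
25 → 21, 19, 17, 14, 11 → 5
21 → 19, 17, 14, 11 → 4
19 → 17, 14, 11 → 3
17 → 14, 11 → 2
14 → 11 → 1
11 → none → 0
Sum: 10 + 9 + 8 + 7 + 6 + 5 + 4 + 3 + 2 + 1 + 0 = 55

55 inversions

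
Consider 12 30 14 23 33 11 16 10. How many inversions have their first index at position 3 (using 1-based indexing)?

The element at index 3 is 14.
Elements after it: 23, 33, 11, 16, 10
Those smaller than 14: 11, 10

2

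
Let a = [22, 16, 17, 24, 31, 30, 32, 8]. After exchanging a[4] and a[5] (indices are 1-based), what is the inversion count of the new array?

11 inversions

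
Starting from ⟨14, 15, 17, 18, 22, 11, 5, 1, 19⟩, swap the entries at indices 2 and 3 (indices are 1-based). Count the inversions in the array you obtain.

20 inversions

Positions 2 and 3 hold 15 and 17; after swapping, the array is [14, 17, 15, 18, 22, 11, 5, 1, 19].
Sweep left to right; for each value list the smaller values that follow it:
14 → 11, 5, 1 → 3
17 → 15, 11, 5, 1 → 4
15 → 11, 5, 1 → 3
18 → 11, 5, 1 → 3
22 → 11, 5, 1, 19 → 4
11 → 5, 1 → 2
5 → 1 → 1
1 → none → 0
19 → none → 0
Sum: 3 + 4 + 3 + 3 + 4 + 2 + 1 + 0 + 0 = 20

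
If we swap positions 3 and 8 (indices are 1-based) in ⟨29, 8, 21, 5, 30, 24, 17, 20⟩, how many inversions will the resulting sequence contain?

Positions 3 and 8 hold 21 and 20; after swapping, the array is [29, 8, 20, 5, 30, 24, 17, 21].
Sweep left to right; for each value list the smaller values that follow it:
29: 6
8: 1
20: 2
5: 0
30: 3
24: 2
17: 0
21: 0
Sum: 6 + 1 + 2 + 0 + 3 + 2 + 0 + 0 = 14

14 inversions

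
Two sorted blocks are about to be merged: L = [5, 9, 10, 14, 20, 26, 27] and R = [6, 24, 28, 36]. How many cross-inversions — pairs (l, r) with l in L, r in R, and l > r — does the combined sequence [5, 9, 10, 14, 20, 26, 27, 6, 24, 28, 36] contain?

8

Take each right-half value and tally the left-half values above it:
r = 6: 9, 10, 14, 20, 26, 27 → 6
r = 24: 26, 27 → 2
r = 28: none → 0
r = 36: none → 0
Cross-inversions: 6 + 2 + 0 + 0 = 8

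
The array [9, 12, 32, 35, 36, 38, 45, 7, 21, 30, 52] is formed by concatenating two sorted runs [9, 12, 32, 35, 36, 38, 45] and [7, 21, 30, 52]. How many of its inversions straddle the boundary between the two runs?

There are 17 split inversions.

Count, for every r in R, how many entries of L exceed r:
r = 7: 9, 12, 32, 35, 36, 38, 45 → 7
r = 21: 32, 35, 36, 38, 45 → 5
r = 30: 32, 35, 36, 38, 45 → 5
r = 52: none → 0
Cross-inversions: 7 + 5 + 5 + 0 = 17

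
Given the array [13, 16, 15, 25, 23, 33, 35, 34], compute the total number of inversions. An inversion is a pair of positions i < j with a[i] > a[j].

For each element, count later entries that are smaller:
13 → none → 0
16 → 15 → 1
15 → none → 0
25 → 23 → 1
23 → none → 0
33 → none → 0
35 → 34 → 1
34 → none → 0
Sum: 0 + 1 + 0 + 1 + 0 + 0 + 1 + 0 = 3

3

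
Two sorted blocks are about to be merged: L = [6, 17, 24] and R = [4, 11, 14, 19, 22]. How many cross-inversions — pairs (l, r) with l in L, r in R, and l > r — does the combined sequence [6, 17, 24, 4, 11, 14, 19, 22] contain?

9 cross-inversions

For each element r of the right run, count left-run elements greater than r:
r = 4: 6, 17, 24 → 3
r = 11: 17, 24 → 2
r = 14: 17, 24 → 2
r = 19: 24 → 1
r = 22: 24 → 1
Cross-inversions: 3 + 2 + 2 + 1 + 1 = 9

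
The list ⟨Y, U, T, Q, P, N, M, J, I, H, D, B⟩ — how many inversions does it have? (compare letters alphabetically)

There are 66 inversions.

Element-by-element contributions:
Y: 11
U: 10
T: 9
Q: 8
P: 7
N: 6
M: 5
J: 4
I: 3
H: 2
D: 1
B: 0
Sum: 11 + 10 + 9 + 8 + 7 + 6 + 5 + 4 + 3 + 2 + 1 + 0 = 66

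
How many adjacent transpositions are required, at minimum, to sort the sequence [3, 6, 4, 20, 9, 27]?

Each adjacent swap fixes exactly one inversion, so the minimum swap count equals the number of inversions.
Count inversions — for each element, later elements that are smaller:
3: none → 0
6: 4 → 1
4: none → 0
20: 9 → 1
9: none → 0
27: none → 0
Total inversions: 0 + 1 + 0 + 1 + 0 + 0 = 2

2 adjacent swaps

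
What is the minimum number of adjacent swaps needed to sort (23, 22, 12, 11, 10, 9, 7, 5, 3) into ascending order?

The minimum number of adjacent swaps to sort an array equals its inversion count, since every such swap removes exactly one inversion.
Count inversions — for each element, later elements that are smaller:
23: 22, 12, 11, 10, 9, 7, 5, 3 → 8
22: 12, 11, 10, 9, 7, 5, 3 → 7
12: 11, 10, 9, 7, 5, 3 → 6
11: 10, 9, 7, 5, 3 → 5
10: 9, 7, 5, 3 → 4
9: 7, 5, 3 → 3
7: 5, 3 → 2
5: 3 → 1
3: none → 0
Total inversions: 8 + 7 + 6 + 5 + 4 + 3 + 2 + 1 + 0 = 36

36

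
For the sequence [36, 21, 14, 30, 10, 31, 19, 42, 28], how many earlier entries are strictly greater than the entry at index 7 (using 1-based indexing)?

The element at index 7 is 19.
Elements before it: 36, 21, 14, 30, 10, 31
Those larger than 19: 36, 21, 30, 31

4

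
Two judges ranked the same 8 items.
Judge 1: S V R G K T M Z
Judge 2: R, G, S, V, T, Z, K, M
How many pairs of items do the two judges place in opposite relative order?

Assign each item its position (1..8) in the first ordering, then rewrite the second ordering as that position sequence:
positions: S→1, V→2, R→3, G→4, K→5, T→6, M→7, Z→8
second ordering as positions: [3, 4, 1, 2, 6, 8, 5, 7]
Discordant pairs = inversions in this position sequence.
3: 1, 2 → 2
4: 1, 2 → 2
1: 0
2: 0
6: 5 → 1
8: 5, 7 → 2
5: 0
7: 0
Total: 2 + 2 + 0 + 0 + 1 + 2 + 0 + 0 = 7

7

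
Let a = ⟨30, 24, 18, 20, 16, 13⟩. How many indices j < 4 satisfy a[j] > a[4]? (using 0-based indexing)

The element at index 4 is 16.
Elements before it: 30, 24, 18, 20
Those larger than 16: 30, 24, 18, 20

4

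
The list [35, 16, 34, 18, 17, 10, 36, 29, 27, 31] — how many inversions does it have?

22 out-of-order pairs

Sweep left to right; for each value list the smaller values that follow it:
35: 8
16: 1
34: 6
18: 2
17: 1
10: 0
36: 3
29: 1
27: 0
31: 0
Sum: 8 + 1 + 6 + 2 + 1 + 0 + 3 + 1 + 0 + 0 = 22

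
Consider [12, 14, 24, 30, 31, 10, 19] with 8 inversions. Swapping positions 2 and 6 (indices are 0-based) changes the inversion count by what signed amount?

Positions 2 and 6 hold 24 and 19; after swapping, the array is [12, 14, 19, 30, 31, 10, 24].
For each element, count later entries that are smaller:
12: 1
14: 1
19: 1
30: 2
31: 2
10: 0
24: 0
Sum: 1 + 1 + 1 + 2 + 2 + 0 + 0 = 7
Change: 7 − 8 = -1

-1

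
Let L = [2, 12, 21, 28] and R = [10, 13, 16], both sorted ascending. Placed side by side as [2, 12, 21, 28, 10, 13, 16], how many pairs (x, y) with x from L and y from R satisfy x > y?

For each element r of the right run, count left-run elements greater than r:
r = 10: 12, 21, 28 → 3
r = 13: 21, 28 → 2
r = 16: 21, 28 → 2
Cross-inversions: 3 + 2 + 2 = 7

7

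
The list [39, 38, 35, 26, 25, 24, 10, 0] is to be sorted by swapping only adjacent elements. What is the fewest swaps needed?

28 swaps

Minimum adjacent swaps = number of inversions (each swap of adjacent out-of-order elements removes one inversion and no swap can remove more).
Count inversions — for each element, later elements that are smaller:
39: 38, 35, 26, 25, 24, 10, 0 → 7
38: 35, 26, 25, 24, 10, 0 → 6
35: 26, 25, 24, 10, 0 → 5
26: 25, 24, 10, 0 → 4
25: 24, 10, 0 → 3
24: 10, 0 → 2
10: 0 → 1
0: none → 0
Total inversions: 7 + 6 + 5 + 4 + 3 + 2 + 1 + 0 = 28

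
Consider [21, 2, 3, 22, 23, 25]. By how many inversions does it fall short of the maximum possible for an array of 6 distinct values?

Maximum inversions for 6 distinct elements is C(6, 2) = 6·5/2 = 15.
Current inversions — for each element, count later smaller elements:
21: 2
2: 0
3: 0
22: 0
23: 0
25: 0
Current total: 2 + 0 + 0 + 0 + 0 + 0 = 2
Shortfall: 15 − 2 = 13

13 inversions short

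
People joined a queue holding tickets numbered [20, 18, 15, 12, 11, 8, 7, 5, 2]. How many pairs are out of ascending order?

36

Count, for each position, how many later elements it exceeds:
20: 8
18: 7
15: 6
12: 5
11: 4
8: 3
7: 2
5: 1
2: 0
Sum: 8 + 7 + 6 + 5 + 4 + 3 + 2 + 1 + 0 = 36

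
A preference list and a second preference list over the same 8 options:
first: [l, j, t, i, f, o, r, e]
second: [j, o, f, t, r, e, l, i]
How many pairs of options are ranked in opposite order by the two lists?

Assign each item its position (1..8) in the first ordering, then rewrite the second ordering as that position sequence:
positions: l→1, j→2, t→3, i→4, f→5, o→6, r→7, e→8
second ordering as positions: [2, 6, 5, 3, 7, 8, 1, 4]
Discordant pairs = inversions in this position sequence.
2: 1 → 1
6: 5, 3, 1, 4 → 4
5: 3, 1, 4 → 3
3: 1 → 1
7: 1, 4 → 2
8: 1, 4 → 2
1: 0
4: 0
Total: 1 + 4 + 3 + 1 + 2 + 2 + 0 + 0 = 13

13 pairs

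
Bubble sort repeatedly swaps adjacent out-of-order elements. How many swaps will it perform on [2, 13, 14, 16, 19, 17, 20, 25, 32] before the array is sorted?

1

The minimum number of adjacent swaps to sort an array equals its inversion count, since every such swap removes exactly one inversion.
Count inversions — for each element, later elements that are smaller:
2: none → 0
13: none → 0
14: none → 0
16: none → 0
19: 17 → 1
17: none → 0
20: none → 0
25: none → 0
32: none → 0
Total inversions: 0 + 0 + 0 + 0 + 1 + 0 + 0 + 0 + 0 = 1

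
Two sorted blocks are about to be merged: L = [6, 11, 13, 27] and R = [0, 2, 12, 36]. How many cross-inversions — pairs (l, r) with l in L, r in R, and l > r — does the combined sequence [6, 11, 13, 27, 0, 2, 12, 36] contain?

10 cross-inversions

Count, for every r in R, how many entries of L exceed r:
r = 0: 6, 11, 13, 27 → 4
r = 2: 6, 11, 13, 27 → 4
r = 12: 13, 27 → 2
r = 36: none → 0
Cross-inversions: 4 + 4 + 2 + 0 = 10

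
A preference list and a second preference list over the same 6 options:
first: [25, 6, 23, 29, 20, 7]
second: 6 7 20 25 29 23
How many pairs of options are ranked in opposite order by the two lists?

9 pairs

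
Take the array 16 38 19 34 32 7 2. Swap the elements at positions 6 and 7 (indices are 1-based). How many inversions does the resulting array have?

Positions 6 and 7 hold 7 and 2; after swapping, the array is [16, 38, 19, 34, 32, 2, 7].
Count, for each position, how many later elements it exceeds:
16 → 2, 7 → 2
38 → 19, 34, 32, 2, 7 → 5
19 → 2, 7 → 2
34 → 32, 2, 7 → 3
32 → 2, 7 → 2
2 → none → 0
7 → none → 0
Sum: 2 + 5 + 2 + 3 + 2 + 0 + 0 = 14

14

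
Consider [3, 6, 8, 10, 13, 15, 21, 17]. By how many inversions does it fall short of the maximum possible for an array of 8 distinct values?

Maximum inversions for 8 distinct elements is C(8, 2) = 8·7/2 = 28.
Current inversions — for each element, count later smaller elements:
3: 0
6: 0
8: 0
10: 0
13: 0
15: 0
21: 1
17: 0
Current total: 0 + 0 + 0 + 0 + 0 + 0 + 1 + 0 = 1
Shortfall: 28 − 1 = 27

27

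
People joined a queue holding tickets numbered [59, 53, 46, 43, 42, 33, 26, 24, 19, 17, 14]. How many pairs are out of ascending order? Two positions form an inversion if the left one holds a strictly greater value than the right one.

Element-by-element contributions:
59 → 53, 46, 43, 42, 33, 26, 24, 19, 17, 14 → 10
53 → 46, 43, 42, 33, 26, 24, 19, 17, 14 → 9
46 → 43, 42, 33, 26, 24, 19, 17, 14 → 8
43 → 42, 33, 26, 24, 19, 17, 14 → 7
42 → 33, 26, 24, 19, 17, 14 → 6
33 → 26, 24, 19, 17, 14 → 5
26 → 24, 19, 17, 14 → 4
24 → 19, 17, 14 → 3
19 → 17, 14 → 2
17 → 14 → 1
14 → none → 0
Sum: 10 + 9 + 8 + 7 + 6 + 5 + 4 + 3 + 2 + 1 + 0 = 55

55 inversions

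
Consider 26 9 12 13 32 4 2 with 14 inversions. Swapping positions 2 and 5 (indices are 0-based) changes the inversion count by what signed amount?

Positions 2 and 5 hold 12 and 4; after swapping, the array is [26, 9, 4, 13, 32, 12, 2].
Sweep left to right; for each value list the smaller values that follow it:
26: 5
9: 2
4: 1
13: 2
32: 2
12: 1
2: 0
Sum: 5 + 2 + 1 + 2 + 2 + 1 + 0 = 13
Change: 13 − 14 = -1

-1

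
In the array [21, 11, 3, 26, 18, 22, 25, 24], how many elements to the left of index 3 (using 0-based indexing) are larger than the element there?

The element at index 3 is 26.
Elements before it: 21, 11, 3
None of them are larger than 26.

0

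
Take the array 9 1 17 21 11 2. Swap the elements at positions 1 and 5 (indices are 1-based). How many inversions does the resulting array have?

Positions 1 and 5 hold 9 and 11; after swapping, the array is [11, 1, 17, 21, 9, 2].
Element-by-element contributions:
11 → 1, 9, 2 → 3
1 → none → 0
17 → 9, 2 → 2
21 → 9, 2 → 2
9 → 2 → 1
2 → none → 0
Sum: 3 + 0 + 2 + 2 + 1 + 0 = 8

Inversions: 8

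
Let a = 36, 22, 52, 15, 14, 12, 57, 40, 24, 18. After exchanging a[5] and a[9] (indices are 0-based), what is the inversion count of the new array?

26

Positions 5 and 9 hold 12 and 18; after swapping, the array is [36, 22, 52, 15, 14, 18, 57, 40, 24, 12].
For each element, count later entries that are smaller:
36 → 22, 15, 14, 18, 24, 12 → 6
22 → 15, 14, 18, 12 → 4
52 → 15, 14, 18, 40, 24, 12 → 6
15 → 14, 12 → 2
14 → 12 → 1
18 → 12 → 1
57 → 40, 24, 12 → 3
40 → 24, 12 → 2
24 → 12 → 1
12 → none → 0
Sum: 6 + 4 + 6 + 2 + 1 + 1 + 3 + 2 + 1 + 0 = 26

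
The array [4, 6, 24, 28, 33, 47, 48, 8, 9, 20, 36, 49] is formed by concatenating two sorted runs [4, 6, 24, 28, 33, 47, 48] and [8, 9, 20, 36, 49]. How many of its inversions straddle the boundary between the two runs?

17 split inversions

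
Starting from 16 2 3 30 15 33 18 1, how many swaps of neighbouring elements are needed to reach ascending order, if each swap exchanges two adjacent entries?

13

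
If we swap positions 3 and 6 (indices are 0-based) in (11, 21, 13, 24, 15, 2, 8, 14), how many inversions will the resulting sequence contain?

13 inversions

Positions 3 and 6 hold 24 and 8; after swapping, the array is [11, 21, 13, 8, 15, 2, 24, 14].
Sweep left to right; for each value list the smaller values that follow it:
11 → 8, 2 → 2
21 → 13, 8, 15, 2, 14 → 5
13 → 8, 2 → 2
8 → 2 → 1
15 → 2, 14 → 2
2 → none → 0
24 → 14 → 1
14 → none → 0
Sum: 2 + 5 + 2 + 1 + 2 + 0 + 1 + 0 = 13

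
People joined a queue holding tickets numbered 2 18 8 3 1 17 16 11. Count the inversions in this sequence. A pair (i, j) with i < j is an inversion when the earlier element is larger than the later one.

Element-by-element contributions:
2: 1
18: 6
8: 2
3: 1
1: 0
17: 2
16: 1
11: 0
Sum: 1 + 6 + 2 + 1 + 0 + 2 + 1 + 0 = 13

13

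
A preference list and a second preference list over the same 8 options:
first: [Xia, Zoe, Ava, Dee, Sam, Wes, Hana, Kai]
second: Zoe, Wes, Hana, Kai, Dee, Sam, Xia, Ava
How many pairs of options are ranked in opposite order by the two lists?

Assign each item its position (1..8) in the first ordering, then rewrite the second ordering as that position sequence:
positions: Xia→1, Zoe→2, Ava→3, Dee→4, Sam→5, Wes→6, Hana→7, Kai→8
second ordering as positions: [2, 6, 7, 8, 4, 5, 1, 3]
Discordant pairs = inversions in this position sequence.
2: 1 → 1
6: 4, 5, 1, 3 → 4
7: 4, 5, 1, 3 → 4
8: 4, 5, 1, 3 → 4
4: 1, 3 → 2
5: 1, 3 → 2
1: 0
3: 0
Total: 1 + 4 + 4 + 4 + 2 + 2 + 0 + 0 = 17

17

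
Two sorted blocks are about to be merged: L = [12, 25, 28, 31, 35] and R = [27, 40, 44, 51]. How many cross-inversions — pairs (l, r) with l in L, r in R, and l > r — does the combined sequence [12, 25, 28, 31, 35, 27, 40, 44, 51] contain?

There are 3 cross-inversions.

For each element r of the right run, count left-run elements greater than r:
r = 27: 28, 31, 35 → 3
r = 40: none → 0
r = 44: none → 0
r = 51: none → 0
Cross-inversions: 3 + 0 + 0 + 0 = 3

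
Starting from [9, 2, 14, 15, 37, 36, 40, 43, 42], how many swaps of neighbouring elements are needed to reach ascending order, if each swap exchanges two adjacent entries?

3 adjacent swaps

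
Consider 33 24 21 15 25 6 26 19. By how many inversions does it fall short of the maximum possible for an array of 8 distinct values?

Maximum inversions for 8 distinct elements is C(8, 2) = 8·7/2 = 28.
Current inversions — for each element, count later smaller elements:
33: 7
24: 4
21: 3
15: 1
25: 2
6: 0
26: 1
19: 0
Current total: 7 + 4 + 3 + 1 + 2 + 0 + 1 + 0 = 18
Shortfall: 28 − 18 = 10

10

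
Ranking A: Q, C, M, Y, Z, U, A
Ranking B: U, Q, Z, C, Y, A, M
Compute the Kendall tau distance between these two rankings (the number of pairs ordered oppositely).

10

Assign each item its position (1..7) in the first ordering, then rewrite the second ordering as that position sequence:
positions: Q→1, C→2, M→3, Y→4, Z→5, U→6, A→7
second ordering as positions: [6, 1, 5, 2, 4, 7, 3]
Discordant pairs = inversions in this position sequence.
6: 1, 5, 2, 4, 3 → 5
1: 0
5: 2, 4, 3 → 3
2: 0
4: 3 → 1
7: 3 → 1
3: 0
Total: 5 + 0 + 3 + 0 + 1 + 1 + 0 = 10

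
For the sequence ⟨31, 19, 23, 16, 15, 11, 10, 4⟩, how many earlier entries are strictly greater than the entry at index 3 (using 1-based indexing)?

1 such element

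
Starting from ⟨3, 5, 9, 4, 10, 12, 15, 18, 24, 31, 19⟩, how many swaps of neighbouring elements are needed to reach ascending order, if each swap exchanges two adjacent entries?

Minimum adjacent swaps = number of inversions (each swap of adjacent out-of-order elements removes one inversion and no swap can remove more).
Count inversions — for each element, later elements that are smaller:
3: none → 0
5: 4 → 1
9: 4 → 1
4: none → 0
10: none → 0
12: none → 0
15: none → 0
18: none → 0
24: 19 → 1
31: 19 → 1
19: none → 0
Total inversions: 0 + 1 + 1 + 0 + 0 + 0 + 0 + 0 + 1 + 1 + 0 = 4

4 adjacent swaps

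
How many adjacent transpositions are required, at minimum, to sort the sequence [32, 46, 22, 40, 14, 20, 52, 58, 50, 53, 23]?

21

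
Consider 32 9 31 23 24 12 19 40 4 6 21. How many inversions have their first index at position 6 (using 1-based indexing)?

2 such elements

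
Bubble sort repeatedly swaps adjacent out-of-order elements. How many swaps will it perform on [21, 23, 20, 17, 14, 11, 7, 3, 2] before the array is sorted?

The minimum number of adjacent swaps to sort an array equals its inversion count, since every such swap removes exactly one inversion.
Count inversions — for each element, later elements that are smaller:
21: 20, 17, 14, 11, 7, 3, 2 → 7
23: 20, 17, 14, 11, 7, 3, 2 → 7
20: 17, 14, 11, 7, 3, 2 → 6
17: 14, 11, 7, 3, 2 → 5
14: 11, 7, 3, 2 → 4
11: 7, 3, 2 → 3
7: 3, 2 → 2
3: 2 → 1
2: none → 0
Total inversions: 7 + 7 + 6 + 5 + 4 + 3 + 2 + 1 + 0 = 35

35 swaps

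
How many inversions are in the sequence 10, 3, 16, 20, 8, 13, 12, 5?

Sweep left to right; for each value list the smaller values that follow it:
10: 3
3: 0
16: 4
20: 4
8: 1
13: 2
12: 1
5: 0
Sum: 3 + 0 + 4 + 4 + 1 + 2 + 1 + 0 = 15

15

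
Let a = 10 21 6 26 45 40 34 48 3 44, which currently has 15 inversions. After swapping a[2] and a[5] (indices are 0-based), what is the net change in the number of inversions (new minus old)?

+3

Positions 2 and 5 hold 6 and 40; after swapping, the array is [10, 21, 40, 26, 45, 6, 34, 48, 3, 44].
Count, for each position, how many later elements it exceeds:
10: 2
21: 2
40: 4
26: 2
45: 4
6: 1
34: 1
48: 2
3: 0
44: 0
Sum: 2 + 2 + 4 + 2 + 4 + 1 + 1 + 2 + 0 + 0 = 18
Change: 18 − 15 = +3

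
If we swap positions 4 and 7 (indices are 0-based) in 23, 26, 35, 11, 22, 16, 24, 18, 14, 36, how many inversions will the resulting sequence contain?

23 inversions

Positions 4 and 7 hold 22 and 18; after swapping, the array is [23, 26, 35, 11, 18, 16, 24, 22, 14, 36].
Sweep left to right; for each value list the smaller values that follow it:
23: 5
26: 6
35: 6
11: 0
18: 2
16: 1
24: 2
22: 1
14: 0
36: 0
Sum: 5 + 6 + 6 + 0 + 2 + 1 + 2 + 1 + 0 + 0 = 23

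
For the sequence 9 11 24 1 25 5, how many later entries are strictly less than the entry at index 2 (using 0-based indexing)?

2 such elements

The element at index 2 is 24.
Elements after it: 1, 25, 5
Those smaller than 24: 1, 5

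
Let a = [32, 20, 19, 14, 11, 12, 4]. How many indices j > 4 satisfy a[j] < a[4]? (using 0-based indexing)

The element at index 4 is 11.
Elements after it: 12, 4
Those smaller than 11: 4

1 such element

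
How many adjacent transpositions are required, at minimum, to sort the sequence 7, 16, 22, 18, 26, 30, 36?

Each adjacent swap fixes exactly one inversion, so the minimum swap count equals the number of inversions.
Count inversions — for each element, later elements that are smaller:
7: none → 0
16: none → 0
22: 18 → 1
18: none → 0
26: none → 0
30: none → 0
36: none → 0
Total inversions: 0 + 0 + 1 + 0 + 0 + 0 + 0 = 1

1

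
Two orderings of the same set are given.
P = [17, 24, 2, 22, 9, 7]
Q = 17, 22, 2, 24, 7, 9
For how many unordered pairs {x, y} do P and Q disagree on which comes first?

Assign each item its position (1..6) in the first ordering, then rewrite the second ordering as that position sequence:
positions: 17→1, 24→2, 2→3, 22→4, 9→5, 7→6
second ordering as positions: [1, 4, 3, 2, 6, 5]
Discordant pairs = inversions in this position sequence.
1: 0
4: 3, 2 → 2
3: 2 → 1
2: 0
6: 5 → 1
5: 0
Total: 0 + 2 + 1 + 0 + 1 + 0 = 4

4 disagreeing pairs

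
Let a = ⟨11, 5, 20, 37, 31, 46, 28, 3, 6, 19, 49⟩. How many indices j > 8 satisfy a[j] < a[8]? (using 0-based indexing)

0 such elements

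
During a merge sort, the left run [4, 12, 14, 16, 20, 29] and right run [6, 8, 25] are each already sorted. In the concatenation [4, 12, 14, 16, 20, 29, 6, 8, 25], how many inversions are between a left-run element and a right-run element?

11 split inversions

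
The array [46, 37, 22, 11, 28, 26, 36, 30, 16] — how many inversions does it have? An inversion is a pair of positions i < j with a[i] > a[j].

Out-of-order pairs: 23

Count, for each position, how many later elements it exceeds:
46 → 37, 22, 11, 28, 26, 36, 30, 16 → 8
37 → 22, 11, 28, 26, 36, 30, 16 → 7
22 → 11, 16 → 2
11 → none → 0
28 → 26, 16 → 2
26 → 16 → 1
36 → 30, 16 → 2
30 → 16 → 1
16 → none → 0
Sum: 8 + 7 + 2 + 0 + 2 + 1 + 2 + 1 + 0 = 23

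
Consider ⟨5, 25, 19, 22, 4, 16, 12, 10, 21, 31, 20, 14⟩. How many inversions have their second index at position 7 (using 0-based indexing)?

The element at index 7 is 10.
Elements before it: 5, 25, 19, 22, 4, 16, 12
Those larger than 10: 25, 19, 22, 16, 12

5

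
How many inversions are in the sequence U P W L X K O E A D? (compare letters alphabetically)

36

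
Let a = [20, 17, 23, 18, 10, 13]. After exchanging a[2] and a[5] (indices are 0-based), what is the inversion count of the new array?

Positions 2 and 5 hold 23 and 13; after swapping, the array is [20, 17, 13, 18, 10, 23].
Element-by-element contributions:
20: 4
17: 2
13: 1
18: 1
10: 0
23: 0
Sum: 4 + 2 + 1 + 1 + 0 + 0 = 8

8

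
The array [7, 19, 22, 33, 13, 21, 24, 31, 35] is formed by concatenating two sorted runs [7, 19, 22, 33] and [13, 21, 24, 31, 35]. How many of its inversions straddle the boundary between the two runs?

7 split inversions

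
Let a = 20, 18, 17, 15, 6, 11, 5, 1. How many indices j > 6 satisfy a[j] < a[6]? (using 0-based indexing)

1

The element at index 6 is 5.
Elements after it: 1
Those smaller than 5: 1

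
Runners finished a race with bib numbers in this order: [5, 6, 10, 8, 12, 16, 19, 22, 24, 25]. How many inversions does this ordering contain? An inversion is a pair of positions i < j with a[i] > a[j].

For each element, count later entries that are smaller:
5: 0
6: 0
10: 1
8: 0
12: 0
16: 0
19: 0
22: 0
24: 0
25: 0
Sum: 0 + 0 + 1 + 0 + 0 + 0 + 0 + 0 + 0 + 0 = 1

1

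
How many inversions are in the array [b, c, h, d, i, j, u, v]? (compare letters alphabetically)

1 out-of-order pair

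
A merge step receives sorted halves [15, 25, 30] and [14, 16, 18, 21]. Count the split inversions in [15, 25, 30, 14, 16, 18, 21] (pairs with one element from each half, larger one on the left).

Take each right-half value and tally the left-half values above it:
r = 14: 15, 25, 30 → 3
r = 16: 25, 30 → 2
r = 18: 25, 30 → 2
r = 21: 25, 30 → 2
Cross-inversions: 3 + 2 + 2 + 2 = 9

9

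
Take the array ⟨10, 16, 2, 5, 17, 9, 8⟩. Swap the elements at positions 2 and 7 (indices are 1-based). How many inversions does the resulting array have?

Inversions: 8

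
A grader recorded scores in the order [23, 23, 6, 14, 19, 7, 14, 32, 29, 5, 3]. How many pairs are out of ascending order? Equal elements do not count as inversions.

For each element, count later entries that are smaller:
23: 7
23: 7
6: 2
14: 3
19: 4
7: 2
14: 2
32: 3
29: 2
5: 1
3: 0
Sum: 7 + 7 + 2 + 3 + 4 + 2 + 2 + 3 + 2 + 1 + 0 = 33

33 out-of-order pairs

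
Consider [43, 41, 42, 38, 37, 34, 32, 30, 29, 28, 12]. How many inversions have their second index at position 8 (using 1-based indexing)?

7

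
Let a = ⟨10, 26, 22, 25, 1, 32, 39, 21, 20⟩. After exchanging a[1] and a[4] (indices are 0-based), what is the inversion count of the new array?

12 inversions

Positions 1 and 4 hold 26 and 1; after swapping, the array is [10, 1, 22, 25, 26, 32, 39, 21, 20].
For each element, count later entries that are smaller:
10 → 1 → 1
1 → none → 0
22 → 21, 20 → 2
25 → 21, 20 → 2
26 → 21, 20 → 2
32 → 21, 20 → 2
39 → 21, 20 → 2
21 → 20 → 1
20 → none → 0
Sum: 1 + 0 + 2 + 2 + 2 + 2 + 2 + 1 + 0 = 12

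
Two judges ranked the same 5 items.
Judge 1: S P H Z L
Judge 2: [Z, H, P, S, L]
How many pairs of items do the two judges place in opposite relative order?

6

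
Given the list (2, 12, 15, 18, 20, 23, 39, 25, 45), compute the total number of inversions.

1

Element-by-element contributions:
2: 0
12: 0
15: 0
18: 0
20: 0
23: 0
39: 1
25: 0
45: 0
Sum: 0 + 0 + 0 + 0 + 0 + 0 + 1 + 0 + 0 = 1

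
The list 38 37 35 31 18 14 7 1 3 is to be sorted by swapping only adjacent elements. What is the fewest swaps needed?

35

The minimum number of adjacent swaps to sort an array equals its inversion count, since every such swap removes exactly one inversion.
Count inversions — for each element, later elements that are smaller:
38: 37, 35, 31, 18, 14, 7, 1, 3 → 8
37: 35, 31, 18, 14, 7, 1, 3 → 7
35: 31, 18, 14, 7, 1, 3 → 6
31: 18, 14, 7, 1, 3 → 5
18: 14, 7, 1, 3 → 4
14: 7, 1, 3 → 3
7: 1, 3 → 2
1: none → 0
3: none → 0
Total inversions: 8 + 7 + 6 + 5 + 4 + 3 + 2 + 0 + 0 = 35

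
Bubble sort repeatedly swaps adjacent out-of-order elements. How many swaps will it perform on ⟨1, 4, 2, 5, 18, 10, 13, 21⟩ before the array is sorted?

Each adjacent swap fixes exactly one inversion, so the minimum swap count equals the number of inversions.
Count inversions — for each element, later elements that are smaller:
1: none → 0
4: 2 → 1
2: none → 0
5: none → 0
18: 10, 13 → 2
10: none → 0
13: none → 0
21: none → 0
Total inversions: 0 + 1 + 0 + 0 + 2 + 0 + 0 + 0 = 3

There are 3 adjacent swaps.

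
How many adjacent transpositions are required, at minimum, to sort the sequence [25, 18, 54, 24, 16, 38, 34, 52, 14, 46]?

21 swaps

The minimum number of adjacent swaps to sort an array equals its inversion count, since every such swap removes exactly one inversion.
Count inversions — for each element, later elements that are smaller:
25: 18, 24, 16, 14 → 4
18: 16, 14 → 2
54: 24, 16, 38, 34, 52, 14, 46 → 7
24: 16, 14 → 2
16: 14 → 1
38: 34, 14 → 2
34: 14 → 1
52: 14, 46 → 2
14: none → 0
46: none → 0
Total inversions: 4 + 2 + 7 + 2 + 1 + 2 + 1 + 2 + 0 + 0 = 21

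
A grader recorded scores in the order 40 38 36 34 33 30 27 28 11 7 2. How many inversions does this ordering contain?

Element-by-element contributions:
40 → 38, 36, 34, 33, 30, 27, 28, 11, 7, 2 → 10
38 → 36, 34, 33, 30, 27, 28, 11, 7, 2 → 9
36 → 34, 33, 30, 27, 28, 11, 7, 2 → 8
34 → 33, 30, 27, 28, 11, 7, 2 → 7
33 → 30, 27, 28, 11, 7, 2 → 6
30 → 27, 28, 11, 7, 2 → 5
27 → 11, 7, 2 → 3
28 → 11, 7, 2 → 3
11 → 7, 2 → 2
7 → 2 → 1
2 → none → 0
Sum: 10 + 9 + 8 + 7 + 6 + 5 + 3 + 3 + 2 + 1 + 0 = 54

54 out-of-order pairs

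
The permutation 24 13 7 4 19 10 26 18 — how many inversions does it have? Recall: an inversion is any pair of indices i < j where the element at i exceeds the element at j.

Inversions: 13

For each element, count later entries that are smaller:
24: 6
13: 3
7: 1
4: 0
19: 2
10: 0
26: 1
18: 0
Sum: 6 + 3 + 1 + 0 + 2 + 0 + 1 + 0 = 13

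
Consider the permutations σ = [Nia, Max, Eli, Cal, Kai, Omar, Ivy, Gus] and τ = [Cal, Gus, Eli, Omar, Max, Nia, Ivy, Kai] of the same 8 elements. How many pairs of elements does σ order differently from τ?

There are 16 discordant pairs.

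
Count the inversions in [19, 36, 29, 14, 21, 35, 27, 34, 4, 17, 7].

36

For each element, count later entries that are smaller:
19: 4
36: 9
29: 6
14: 2
21: 3
35: 5
27: 3
34: 3
4: 0
17: 1
7: 0
Sum: 4 + 9 + 6 + 2 + 3 + 5 + 3 + 3 + 0 + 1 + 0 = 36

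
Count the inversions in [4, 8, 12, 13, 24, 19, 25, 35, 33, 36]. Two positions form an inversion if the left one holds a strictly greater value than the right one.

Count, for each position, how many later elements it exceeds:
4 → none → 0
8 → none → 0
12 → none → 0
13 → none → 0
24 → 19 → 1
19 → none → 0
25 → none → 0
35 → 33 → 1
33 → none → 0
36 → none → 0
Sum: 0 + 0 + 0 + 0 + 1 + 0 + 0 + 1 + 0 + 0 = 2

2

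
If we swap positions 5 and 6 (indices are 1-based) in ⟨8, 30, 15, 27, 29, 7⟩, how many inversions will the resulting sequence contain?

7

Positions 5 and 6 hold 29 and 7; after swapping, the array is [8, 30, 15, 27, 7, 29].
Count, for each position, how many later elements it exceeds:
8: 1
30: 4
15: 1
27: 1
7: 0
29: 0
Sum: 1 + 4 + 1 + 1 + 0 + 0 = 7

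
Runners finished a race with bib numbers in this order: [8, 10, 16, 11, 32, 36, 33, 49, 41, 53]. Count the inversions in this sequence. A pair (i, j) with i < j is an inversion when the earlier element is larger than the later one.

There are 3 inversions.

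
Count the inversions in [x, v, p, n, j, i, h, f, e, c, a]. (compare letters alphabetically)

Count, for each position, how many later elements it exceeds:
x → v, p, n, j, i, h, f, e, c, a → 10
v → p, n, j, i, h, f, e, c, a → 9
p → n, j, i, h, f, e, c, a → 8
n → j, i, h, f, e, c, a → 7
j → i, h, f, e, c, a → 6
i → h, f, e, c, a → 5
h → f, e, c, a → 4
f → e, c, a → 3
e → c, a → 2
c → a → 1
a → none → 0
Sum: 10 + 9 + 8 + 7 + 6 + 5 + 4 + 3 + 2 + 1 + 0 = 55

55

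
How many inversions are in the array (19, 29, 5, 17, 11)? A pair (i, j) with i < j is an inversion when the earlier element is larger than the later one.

For each element, count later entries that are smaller:
19: 3
29: 3
5: 0
17: 1
11: 0
Sum: 3 + 3 + 0 + 1 + 0 = 7

There are 7 inversions.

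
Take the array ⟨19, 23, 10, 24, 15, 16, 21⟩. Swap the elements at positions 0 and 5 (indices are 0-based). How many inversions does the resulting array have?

Inversions: 9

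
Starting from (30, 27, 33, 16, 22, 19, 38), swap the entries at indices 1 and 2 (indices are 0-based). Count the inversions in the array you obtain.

Positions 1 and 2 hold 27 and 33; after swapping, the array is [30, 33, 27, 16, 22, 19, 38].
For each element, count later entries that are smaller:
30 → 27, 16, 22, 19 → 4
33 → 27, 16, 22, 19 → 4
27 → 16, 22, 19 → 3
16 → none → 0
22 → 19 → 1
19 → none → 0
38 → none → 0
Sum: 4 + 4 + 3 + 0 + 1 + 0 + 0 = 12

Inversions: 12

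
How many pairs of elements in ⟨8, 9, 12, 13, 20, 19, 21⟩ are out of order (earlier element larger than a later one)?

Out-of-order index pairs (0-indexed):
(4,5): 20 > 19
That's 1 pair.

1 out-of-order pair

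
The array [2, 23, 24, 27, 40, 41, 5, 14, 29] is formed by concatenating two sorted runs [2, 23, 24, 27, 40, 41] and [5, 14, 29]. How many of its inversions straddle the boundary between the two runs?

12

For each element r of the right run, count left-run elements greater than r:
r = 5: 23, 24, 27, 40, 41 → 5
r = 14: 23, 24, 27, 40, 41 → 5
r = 29: 40, 41 → 2
Cross-inversions: 5 + 5 + 2 = 12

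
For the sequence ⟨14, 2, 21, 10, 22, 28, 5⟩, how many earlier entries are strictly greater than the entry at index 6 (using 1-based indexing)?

0

The element at index 6 is 28.
Elements before it: 14, 2, 21, 10, 22
None of them are larger than 28.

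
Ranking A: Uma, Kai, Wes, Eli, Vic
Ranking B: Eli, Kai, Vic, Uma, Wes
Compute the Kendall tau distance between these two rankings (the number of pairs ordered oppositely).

Assign each item its position (1..5) in the first ordering, then rewrite the second ordering as that position sequence:
positions: Uma→1, Kai→2, Wes→3, Eli→4, Vic→5
second ordering as positions: [4, 2, 5, 1, 3]
Discordant pairs = inversions in this position sequence.
4: 2, 1, 3 → 3
2: 1 → 1
5: 1, 3 → 2
1: 0
3: 0
Total: 3 + 1 + 2 + 0 + 0 = 6

6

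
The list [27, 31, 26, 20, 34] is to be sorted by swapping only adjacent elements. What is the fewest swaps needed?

Adjacent swaps: 5

Each adjacent swap fixes exactly one inversion, so the minimum swap count equals the number of inversions.
Count inversions — for each element, later elements that are smaller:
27: 26, 20 → 2
31: 26, 20 → 2
26: 20 → 1
20: none → 0
34: none → 0
Total inversions: 2 + 2 + 1 + 0 + 0 = 5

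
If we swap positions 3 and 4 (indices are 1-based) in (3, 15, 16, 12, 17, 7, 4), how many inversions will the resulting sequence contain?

Positions 3 and 4 hold 16 and 12; after swapping, the array is [3, 15, 12, 16, 17, 7, 4].
For each element, count later entries that are smaller:
3 → none → 0
15 → 12, 7, 4 → 3
12 → 7, 4 → 2
16 → 7, 4 → 2
17 → 7, 4 → 2
7 → 4 → 1
4 → none → 0
Sum: 0 + 3 + 2 + 2 + 2 + 1 + 0 = 10

10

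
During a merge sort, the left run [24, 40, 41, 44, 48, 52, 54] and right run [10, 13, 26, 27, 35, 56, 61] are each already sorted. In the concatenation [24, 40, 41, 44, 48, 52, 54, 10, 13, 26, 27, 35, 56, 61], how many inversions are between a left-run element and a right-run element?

For each element r of the right run, count left-run elements greater than r:
r = 10: 24, 40, 41, 44, 48, 52, 54 → 7
r = 13: 24, 40, 41, 44, 48, 52, 54 → 7
r = 26: 40, 41, 44, 48, 52, 54 → 6
r = 27: 40, 41, 44, 48, 52, 54 → 6
r = 35: 40, 41, 44, 48, 52, 54 → 6
r = 56: none → 0
r = 61: none → 0
Cross-inversions: 7 + 7 + 6 + 6 + 6 + 0 + 0 = 32

32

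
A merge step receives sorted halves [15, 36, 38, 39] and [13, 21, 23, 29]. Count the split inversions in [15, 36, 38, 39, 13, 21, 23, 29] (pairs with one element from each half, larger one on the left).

13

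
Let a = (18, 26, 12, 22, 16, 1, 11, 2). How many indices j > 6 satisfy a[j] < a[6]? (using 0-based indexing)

The element at index 6 is 11.
Elements after it: 2
Those smaller than 11: 2

1 such element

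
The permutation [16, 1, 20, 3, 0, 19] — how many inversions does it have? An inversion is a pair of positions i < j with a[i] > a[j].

Element-by-element contributions:
16 → 1, 3, 0 → 3
1 → 0 → 1
20 → 3, 0, 19 → 3
3 → 0 → 1
0 → none → 0
19 → none → 0
Sum: 3 + 1 + 3 + 1 + 0 + 0 = 8

Out-of-order pairs: 8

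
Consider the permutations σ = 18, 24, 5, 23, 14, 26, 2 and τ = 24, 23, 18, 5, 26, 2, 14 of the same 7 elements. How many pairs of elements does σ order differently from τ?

Assign each item its position (1..7) in the first ordering, then rewrite the second ordering as that position sequence:
positions: 18→1, 24→2, 5→3, 23→4, 14→5, 26→6, 2→7
second ordering as positions: [2, 4, 1, 3, 6, 7, 5]
Discordant pairs = inversions in this position sequence.
2: 1 → 1
4: 1, 3 → 2
1: 0
3: 0
6: 5 → 1
7: 5 → 1
5: 0
Total: 1 + 2 + 0 + 0 + 1 + 1 + 0 = 5

5 discordant pairs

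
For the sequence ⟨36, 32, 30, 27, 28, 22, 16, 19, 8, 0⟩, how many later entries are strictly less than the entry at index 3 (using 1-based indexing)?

The element at index 3 is 30.
Elements after it: 27, 28, 22, 16, 19, 8, 0
Those smaller than 30: 27, 28, 22, 16, 19, 8, 0

7 such elements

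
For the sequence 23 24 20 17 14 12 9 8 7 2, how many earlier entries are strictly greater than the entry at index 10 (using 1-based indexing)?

The element at index 10 is 2.
Elements before it: 23, 24, 20, 17, 14, 12, 9, 8, 7
Those larger than 2: 23, 24, 20, 17, 14, 12, 9, 8, 7

9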